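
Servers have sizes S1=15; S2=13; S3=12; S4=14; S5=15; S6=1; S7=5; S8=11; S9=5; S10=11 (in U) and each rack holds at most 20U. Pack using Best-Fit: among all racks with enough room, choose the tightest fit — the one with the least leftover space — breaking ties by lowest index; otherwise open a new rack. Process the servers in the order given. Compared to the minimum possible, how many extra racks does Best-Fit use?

0

Best-Fit: [15,1] [13] [12] [14,5] [15,5] [11] [11] → 7 racks.
7 servers exceed 10U (half the capacity), and no two of those can share a rack, so at least 7 racks are needed.
So 7 is already optimal.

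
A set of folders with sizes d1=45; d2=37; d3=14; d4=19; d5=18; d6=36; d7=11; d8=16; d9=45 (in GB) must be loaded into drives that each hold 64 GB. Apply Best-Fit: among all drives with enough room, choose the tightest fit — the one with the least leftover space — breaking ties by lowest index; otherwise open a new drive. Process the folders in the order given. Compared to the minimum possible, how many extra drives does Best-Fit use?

1

Best-Fit: [45,14] [37,19] [18,36] [11,16] [45] → 5 drives.
Total size 241 GB; any packing needs at least ⌈241/64⌉ = 4 drives.
An optimal packing achieves that bound: [45,19] [45,18] [37,16,11] [36,14] → 4 drives.
Excess: 5 − 4 = 1.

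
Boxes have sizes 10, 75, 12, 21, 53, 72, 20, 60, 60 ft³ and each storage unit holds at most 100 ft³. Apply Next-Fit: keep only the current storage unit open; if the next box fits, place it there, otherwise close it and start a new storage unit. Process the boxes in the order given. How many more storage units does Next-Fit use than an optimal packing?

0

Next-Fit: [10,75,12] [21,53] [72,20] [60] [60] → 5 storage units.
5 boxes exceed 50 ft³ (half the capacity), and no two of those can share a storage unit, so at least 5 storage units are needed.
So 5 is already optimal.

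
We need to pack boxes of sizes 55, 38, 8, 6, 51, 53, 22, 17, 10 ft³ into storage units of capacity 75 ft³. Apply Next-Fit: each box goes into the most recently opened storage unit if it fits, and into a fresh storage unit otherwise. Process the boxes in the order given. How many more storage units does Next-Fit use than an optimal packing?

1

Next-Fit: [55] [38,8,6] [51] [53,22] [17,10] → 5 storage units.
Total size 260 ft³; any packing needs at least ⌈260/75⌉ = 4 storage units.
An optimal packing achieves that bound: [55,17] [53,22] [51,10,8,6] [38] → 4 storage units.
Excess: 5 − 4 = 1.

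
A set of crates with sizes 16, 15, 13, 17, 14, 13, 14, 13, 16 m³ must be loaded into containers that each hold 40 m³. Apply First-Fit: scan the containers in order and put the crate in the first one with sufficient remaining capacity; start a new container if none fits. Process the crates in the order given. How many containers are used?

Put 16 m³ in container 1; 24 m³ remain.
Put 15 m³ in container 1; 9 m³ remain.
Put 13 m³ in container 2; 27 m³ remain.
Put 17 m³ in container 2; 10 m³ remain.
Put 14 m³ in container 3; 26 m³ remain.
Put 13 m³ in container 3; 13 m³ remain.
Put 14 m³ in container 4; 26 m³ remain.
Put 13 m³ in container 3; 0 m³ remain.
Put 16 m³ in container 4; 10 m³ remain.

4 containers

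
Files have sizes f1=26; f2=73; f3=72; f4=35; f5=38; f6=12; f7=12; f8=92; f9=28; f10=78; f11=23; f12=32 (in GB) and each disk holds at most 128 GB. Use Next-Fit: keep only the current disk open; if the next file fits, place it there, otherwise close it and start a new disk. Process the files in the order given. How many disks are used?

6 disks

Put f1 (26 GB) in disk 1; 102 GB remain.
Put f2 (73 GB) in disk 1; 29 GB remain.
Put f3 (72 GB) in disk 2; 56 GB remain.
Put f4 (35 GB) in disk 2; 21 GB remain.
Put f5 (38 GB) in disk 3; 90 GB remain.
Put f6 (12 GB) in disk 3; 78 GB remain.
Put f7 (12 GB) in disk 3; 66 GB remain.
Put f8 (92 GB) in disk 4; 36 GB remain.
Put f9 (28 GB) in disk 4; 8 GB remain.
Put f10 (78 GB) in disk 5; 50 GB remain.
Put f11 (23 GB) in disk 5; 27 GB remain.
Put f12 (32 GB) in disk 6; 96 GB remain.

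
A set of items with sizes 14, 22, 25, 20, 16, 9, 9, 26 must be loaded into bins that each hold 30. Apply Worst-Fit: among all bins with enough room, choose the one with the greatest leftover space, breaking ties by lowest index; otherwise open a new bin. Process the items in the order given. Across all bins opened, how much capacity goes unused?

39

Put 14 in bin 1; 16 remain.
Put 22 in bin 2; 8 remain.
Put 25 in bin 3; 5 remain.
Put 20 in bin 4; 10 remain.
Put 16 in bin 1; 0 remain.
Put 9 in bin 4; 1 remain.
Put 9 in bin 5; 21 remain.
Put 26 in bin 6; 4 remain.
6 bins × 30 = 180; used 141; unused 39.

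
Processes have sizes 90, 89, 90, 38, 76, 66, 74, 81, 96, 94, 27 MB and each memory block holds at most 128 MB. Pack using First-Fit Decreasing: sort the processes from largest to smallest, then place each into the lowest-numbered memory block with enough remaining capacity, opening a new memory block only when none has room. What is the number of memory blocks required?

9

Sorted descending: 96, 94, 90, 90, 89, 81, 76, 74, 66, 38, 27.
memory block 1: place 96 MB, 32 MB left
memory block 2: place 94 MB, 34 MB left
memory block 3: place 90 MB, 38 MB left
memory block 4: place 90 MB, 38 MB left
memory block 5: place 89 MB, 39 MB left
memory block 6: place 81 MB, 47 MB left
memory block 7: place 76 MB, 52 MB left
memory block 8: place 74 MB, 54 MB left
memory block 9: place 66 MB, 62 MB left
memory block 3: place 38 MB, 0 MB left
memory block 1: place 27 MB, 5 MB left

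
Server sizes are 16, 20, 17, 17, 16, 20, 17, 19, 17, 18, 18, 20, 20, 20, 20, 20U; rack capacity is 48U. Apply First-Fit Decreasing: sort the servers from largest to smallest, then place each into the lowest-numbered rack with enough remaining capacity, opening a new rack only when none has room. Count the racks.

8

Sorted descending: 20, 20, 20, 20, 20, 20, 20, 19, 18, 18, 17, 17, 17, 17, 16, 16.
20U → rack 1 (remaining 28U)
20U → rack 1 (remaining 8U)
20U → rack 2 (remaining 28U)
20U → rack 2 (remaining 8U)
20U → rack 3 (remaining 28U)
20U → rack 3 (remaining 8U)
20U → rack 4 (remaining 28U)
19U → rack 4 (remaining 9U)
18U → rack 5 (remaining 30U)
18U → rack 5 (remaining 12U)
17U → rack 6 (remaining 31U)
17U → rack 6 (remaining 14U)
17U → rack 7 (remaining 31U)
17U → rack 7 (remaining 14U)
16U → rack 8 (remaining 32U)
16U → rack 8 (remaining 16U)
Final racks: [20,20] [20,20] [20,20] [20,19] [18,18] [17,17] [17,17] [16,16].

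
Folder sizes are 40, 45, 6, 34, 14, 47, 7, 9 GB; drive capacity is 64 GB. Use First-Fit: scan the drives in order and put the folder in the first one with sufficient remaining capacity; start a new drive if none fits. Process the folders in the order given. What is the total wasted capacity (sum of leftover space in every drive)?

54

40 GB → drive 1 (remaining 24 GB)
45 GB → drive 2 (remaining 19 GB)
6 GB → drive 1 (remaining 18 GB)
34 GB → drive 3 (remaining 30 GB)
14 GB → drive 1 (remaining 4 GB)
47 GB → drive 4 (remaining 17 GB)
7 GB → drive 2 (remaining 12 GB)
9 GB → drive 2 (remaining 3 GB)
4 drives × 64 GB = 256 GB; used 202 GB; unused 54 GB.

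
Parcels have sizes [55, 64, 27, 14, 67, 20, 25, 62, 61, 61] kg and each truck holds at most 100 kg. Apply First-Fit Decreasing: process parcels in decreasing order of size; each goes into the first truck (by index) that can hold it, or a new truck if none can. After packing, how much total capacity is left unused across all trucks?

Sorted descending: 67, 64, 62, 61, 61, 55, 27, 25, 20, 14.
67 kg → truck 1 (remaining 33 kg)
64 kg → truck 2 (remaining 36 kg)
62 kg → truck 3 (remaining 38 kg)
61 kg → truck 4 (remaining 39 kg)
61 kg → truck 5 (remaining 39 kg)
55 kg → truck 6 (remaining 45 kg)
27 kg → truck 1 (remaining 6 kg)
25 kg → truck 2 (remaining 11 kg)
20 kg → truck 3 (remaining 18 kg)
14 kg → truck 3 (remaining 4 kg)
6 trucks × 100 kg = 600 kg; used 456 kg; unused 144 kg.

144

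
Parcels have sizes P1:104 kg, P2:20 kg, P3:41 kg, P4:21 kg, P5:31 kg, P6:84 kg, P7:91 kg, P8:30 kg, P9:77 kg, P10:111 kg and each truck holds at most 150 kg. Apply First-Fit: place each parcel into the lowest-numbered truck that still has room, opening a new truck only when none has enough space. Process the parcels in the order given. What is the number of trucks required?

P1 (104 kg) → truck 1 (remaining 46 kg)
P2 (20 kg) → truck 1 (remaining 26 kg)
P3 (41 kg) → truck 2 (remaining 109 kg)
P4 (21 kg) → truck 1 (remaining 5 kg)
P5 (31 kg) → truck 2 (remaining 78 kg)
P6 (84 kg) → truck 3 (remaining 66 kg)
P7 (91 kg) → truck 4 (remaining 59 kg)
P8 (30 kg) → truck 2 (remaining 48 kg)
P9 (77 kg) → truck 5 (remaining 73 kg)
P10 (111 kg) → truck 6 (remaining 39 kg)

6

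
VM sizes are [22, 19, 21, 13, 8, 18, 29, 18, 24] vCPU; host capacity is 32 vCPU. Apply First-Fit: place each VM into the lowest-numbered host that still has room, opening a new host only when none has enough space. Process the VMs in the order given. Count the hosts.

Put 22 vCPU in host 1; 10 vCPU remain.
Put 19 vCPU in host 2; 13 vCPU remain.
Put 21 vCPU in host 3; 11 vCPU remain.
Put 13 vCPU in host 2; 0 vCPU remain.
Put 8 vCPU in host 1; 2 vCPU remain.
Put 18 vCPU in host 4; 14 vCPU remain.
Put 29 vCPU in host 5; 3 vCPU remain.
Put 18 vCPU in host 6; 14 vCPU remain.
Put 24 vCPU in host 7; 8 vCPU remain.

7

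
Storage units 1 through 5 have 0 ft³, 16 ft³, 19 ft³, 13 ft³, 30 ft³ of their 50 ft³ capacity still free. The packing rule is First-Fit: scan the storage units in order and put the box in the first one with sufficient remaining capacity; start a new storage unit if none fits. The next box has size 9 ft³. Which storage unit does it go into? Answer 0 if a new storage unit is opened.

Storage units with room: storage unit 2 (16 ft³), storage unit 3 (19 ft³), storage unit 4 (13 ft³), storage unit 5 (30 ft³).
The first with room is storage unit 2.

2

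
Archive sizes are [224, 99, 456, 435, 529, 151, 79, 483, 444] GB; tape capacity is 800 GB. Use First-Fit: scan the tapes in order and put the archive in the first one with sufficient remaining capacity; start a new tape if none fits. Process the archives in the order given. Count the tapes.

5 tapes

tape 1: place 224 GB, 576 GB left
tape 1: place 99 GB, 477 GB left
tape 1: place 456 GB, 21 GB left
tape 2: place 435 GB, 365 GB left
tape 3: place 529 GB, 271 GB left
tape 2: place 151 GB, 214 GB left
tape 2: place 79 GB, 135 GB left
tape 4: place 483 GB, 317 GB left
tape 5: place 444 GB, 356 GB left
Final tapes: [224,99,456] [435,151,79] [529] [483] [444].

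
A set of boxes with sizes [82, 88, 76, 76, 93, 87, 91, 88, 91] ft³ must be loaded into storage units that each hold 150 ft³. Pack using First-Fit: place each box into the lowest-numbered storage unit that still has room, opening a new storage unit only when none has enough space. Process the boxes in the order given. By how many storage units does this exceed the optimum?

0

First-Fit: [82] [88] [76] [76] [93] [87] [91] [88] [91] → 9 storage units.
9 boxes exceed 75 ft³ (half the capacity), and no two of those can share a storage unit, so at least 9 storage units are needed.
So 9 is already optimal.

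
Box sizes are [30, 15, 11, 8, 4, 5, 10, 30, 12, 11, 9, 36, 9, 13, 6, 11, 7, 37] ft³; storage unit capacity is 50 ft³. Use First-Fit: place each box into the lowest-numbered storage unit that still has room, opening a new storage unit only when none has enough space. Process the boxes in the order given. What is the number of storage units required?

30 ft³ → storage unit 1 (remaining 20 ft³)
15 ft³ → storage unit 1 (remaining 5 ft³)
11 ft³ → storage unit 2 (remaining 39 ft³)
8 ft³ → storage unit 2 (remaining 31 ft³)
4 ft³ → storage unit 1 (remaining 1 ft³)
5 ft³ → storage unit 2 (remaining 26 ft³)
10 ft³ → storage unit 2 (remaining 16 ft³)
30 ft³ → storage unit 3 (remaining 20 ft³)
12 ft³ → storage unit 2 (remaining 4 ft³)
11 ft³ → storage unit 3 (remaining 9 ft³)
9 ft³ → storage unit 3 (remaining 0 ft³)
36 ft³ → storage unit 4 (remaining 14 ft³)
9 ft³ → storage unit 4 (remaining 5 ft³)
13 ft³ → storage unit 5 (remaining 37 ft³)
6 ft³ → storage unit 5 (remaining 31 ft³)
11 ft³ → storage unit 5 (remaining 20 ft³)
7 ft³ → storage unit 5 (remaining 13 ft³)
37 ft³ → storage unit 6 (remaining 13 ft³)

6 storage units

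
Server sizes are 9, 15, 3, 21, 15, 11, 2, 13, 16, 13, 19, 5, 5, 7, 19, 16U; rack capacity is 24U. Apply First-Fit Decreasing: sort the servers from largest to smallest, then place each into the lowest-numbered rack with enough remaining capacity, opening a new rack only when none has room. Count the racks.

Sorted descending: 21, 19, 19, 16, 16, 15, 15, 13, 13, 11, 9, 7, 5, 5, 3, 2.
21U → rack 1 (remaining 3U)
19U → rack 2 (remaining 5U)
19U → rack 3 (remaining 5U)
16U → rack 4 (remaining 8U)
16U → rack 5 (remaining 8U)
15U → rack 6 (remaining 9U)
15U → rack 7 (remaining 9U)
13U → rack 8 (remaining 11U)
13U → rack 9 (remaining 11U)
11U → rack 8 (remaining 0U)
9U → rack 6 (remaining 0U)
7U → rack 4 (remaining 1U)
5U → rack 2 (remaining 0U)
5U → rack 3 (remaining 0U)
3U → rack 1 (remaining 0U)
2U → rack 5 (remaining 6U)
Final racks: [21,3] [19,5] [19,5] [16,7] [16,2] [15,9] [15] [13,11] [13].

9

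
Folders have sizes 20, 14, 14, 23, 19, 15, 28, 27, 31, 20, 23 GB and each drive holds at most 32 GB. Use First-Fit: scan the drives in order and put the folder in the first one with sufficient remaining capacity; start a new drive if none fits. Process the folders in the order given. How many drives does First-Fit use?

drive 1: place 20 GB, 12 GB left
drive 2: place 14 GB, 18 GB left
drive 2: place 14 GB, 4 GB left
drive 3: place 23 GB, 9 GB left
drive 4: place 19 GB, 13 GB left
drive 5: place 15 GB, 17 GB left
drive 6: place 28 GB, 4 GB left
drive 7: place 27 GB, 5 GB left
drive 8: place 31 GB, 1 GB left
drive 9: place 20 GB, 12 GB left
drive 10: place 23 GB, 9 GB left

10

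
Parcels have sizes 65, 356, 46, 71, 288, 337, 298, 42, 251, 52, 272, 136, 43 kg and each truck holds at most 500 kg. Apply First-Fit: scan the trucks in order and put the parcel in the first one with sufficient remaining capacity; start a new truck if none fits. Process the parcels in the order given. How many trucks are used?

truck 1: place 65 kg, 435 kg left
truck 1: place 356 kg, 79 kg left
truck 1: place 46 kg, 33 kg left
truck 2: place 71 kg, 429 kg left
truck 2: place 288 kg, 141 kg left
truck 3: place 337 kg, 163 kg left
truck 4: place 298 kg, 202 kg left
truck 2: place 42 kg, 99 kg left
truck 5: place 251 kg, 249 kg left
truck 2: place 52 kg, 47 kg left
truck 6: place 272 kg, 228 kg left
truck 3: place 136 kg, 27 kg left
truck 2: place 43 kg, 4 kg left
Final trucks: [65,356,46] [71,288,42,52,43] [337,136] [298] [251] [272].

6 trucks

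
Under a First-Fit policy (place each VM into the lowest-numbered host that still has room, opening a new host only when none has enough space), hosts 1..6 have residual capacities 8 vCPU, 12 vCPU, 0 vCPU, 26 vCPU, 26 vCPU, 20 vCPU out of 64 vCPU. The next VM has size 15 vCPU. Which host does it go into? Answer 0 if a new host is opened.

4

Hosts with room: host 4 (26 vCPU), host 5 (26 vCPU), host 6 (20 vCPU).
The first with room is host 4.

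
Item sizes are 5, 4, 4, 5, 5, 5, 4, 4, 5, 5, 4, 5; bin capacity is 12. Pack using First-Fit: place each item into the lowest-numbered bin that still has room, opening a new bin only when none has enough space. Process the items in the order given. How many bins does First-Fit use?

Put 5 in bin 1; 7 remain.
Put 4 in bin 1; 3 remain.
Put 4 in bin 2; 8 remain.
Put 5 in bin 2; 3 remain.
Put 5 in bin 3; 7 remain.
Put 5 in bin 3; 2 remain.
Put 4 in bin 4; 8 remain.
Put 4 in bin 4; 4 remain.
Put 5 in bin 5; 7 remain.
Put 5 in bin 5; 2 remain.
Put 4 in bin 4; 0 remain.
Put 5 in bin 6; 7 remain.

6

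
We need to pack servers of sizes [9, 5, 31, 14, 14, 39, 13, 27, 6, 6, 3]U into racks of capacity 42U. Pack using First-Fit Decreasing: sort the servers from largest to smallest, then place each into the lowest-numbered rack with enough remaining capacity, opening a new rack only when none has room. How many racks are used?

5 racks

Sorted descending: 39, 31, 27, 14, 14, 13, 9, 6, 6, 5, 3.
rack 1: place 39U, 3U left
rack 2: place 31U, 11U left
rack 3: place 27U, 15U left
rack 3: place 14U, 1U left
rack 4: place 14U, 28U left
rack 4: place 13U, 15U left
rack 2: place 9U, 2U left
rack 4: place 6U, 9U left
rack 4: place 6U, 3U left
rack 5: place 5U, 37U left
rack 1: place 3U, 0U left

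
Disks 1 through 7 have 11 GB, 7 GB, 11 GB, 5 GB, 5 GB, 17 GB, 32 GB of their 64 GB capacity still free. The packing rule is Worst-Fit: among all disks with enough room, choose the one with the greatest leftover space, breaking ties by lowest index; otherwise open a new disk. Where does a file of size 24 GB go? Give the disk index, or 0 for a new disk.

7

Disks with room: disk 7 (32 GB).
Most room is disk 7 with 32 GB free.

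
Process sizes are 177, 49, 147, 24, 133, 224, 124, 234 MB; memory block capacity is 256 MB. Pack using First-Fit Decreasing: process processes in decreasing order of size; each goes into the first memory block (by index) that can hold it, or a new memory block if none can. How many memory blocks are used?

6 memory blocks

Sorted descending: 234, 224, 177, 147, 133, 124, 49, 24.
234 MB → memory block 1 (remaining 22 MB)
224 MB → memory block 2 (remaining 32 MB)
177 MB → memory block 3 (remaining 79 MB)
147 MB → memory block 4 (remaining 109 MB)
133 MB → memory block 5 (remaining 123 MB)
124 MB → memory block 6 (remaining 132 MB)
49 MB → memory block 3 (remaining 30 MB)
24 MB → memory block 2 (remaining 8 MB)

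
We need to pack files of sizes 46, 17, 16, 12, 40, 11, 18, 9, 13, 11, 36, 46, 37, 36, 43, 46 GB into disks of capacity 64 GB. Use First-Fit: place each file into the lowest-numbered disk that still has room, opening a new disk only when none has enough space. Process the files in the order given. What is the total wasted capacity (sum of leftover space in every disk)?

139

disk 1: place 46 GB, 18 GB left
disk 1: place 17 GB, 1 GB left
disk 2: place 16 GB, 48 GB left
disk 2: place 12 GB, 36 GB left
disk 3: place 40 GB, 24 GB left
disk 2: place 11 GB, 25 GB left
disk 2: place 18 GB, 7 GB left
disk 3: place 9 GB, 15 GB left
disk 3: place 13 GB, 2 GB left
disk 4: place 11 GB, 53 GB left
disk 4: place 36 GB, 17 GB left
disk 5: place 46 GB, 18 GB left
disk 6: place 37 GB, 27 GB left
disk 7: place 36 GB, 28 GB left
disk 8: place 43 GB, 21 GB left
disk 9: place 46 GB, 18 GB left
9 disks × 64 GB = 576 GB; used 437 GB; unused 139 GB.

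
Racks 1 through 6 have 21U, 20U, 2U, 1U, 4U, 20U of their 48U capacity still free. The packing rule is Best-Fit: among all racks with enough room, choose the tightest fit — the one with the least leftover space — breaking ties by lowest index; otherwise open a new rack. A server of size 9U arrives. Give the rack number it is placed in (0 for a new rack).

2

Racks with room: rack 1 (21U), rack 2 (20U), rack 6 (20U).
Tightest fit is rack 2 with 20U free.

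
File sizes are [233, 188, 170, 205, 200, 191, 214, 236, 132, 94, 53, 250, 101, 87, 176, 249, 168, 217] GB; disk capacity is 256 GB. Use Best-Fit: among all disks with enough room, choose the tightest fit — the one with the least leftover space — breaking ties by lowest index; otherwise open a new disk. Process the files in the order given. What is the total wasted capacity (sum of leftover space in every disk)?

676

233 GB → disk 1 (remaining 23 GB)
188 GB → disk 2 (remaining 68 GB)
170 GB → disk 3 (remaining 86 GB)
205 GB → disk 4 (remaining 51 GB)
200 GB → disk 5 (remaining 56 GB)
191 GB → disk 6 (remaining 65 GB)
214 GB → disk 7 (remaining 42 GB)
236 GB → disk 8 (remaining 20 GB)
132 GB → disk 9 (remaining 124 GB)
94 GB → disk 9 (remaining 30 GB)
53 GB → disk 5 (remaining 3 GB)
250 GB → disk 10 (remaining 6 GB)
101 GB → disk 11 (remaining 155 GB)
87 GB → disk 11 (remaining 68 GB)
176 GB → disk 12 (remaining 80 GB)
249 GB → disk 13 (remaining 7 GB)
168 GB → disk 14 (remaining 88 GB)
217 GB → disk 15 (remaining 39 GB)
15 disks × 256 GB = 3840 GB; used 3164 GB; unused 676 GB.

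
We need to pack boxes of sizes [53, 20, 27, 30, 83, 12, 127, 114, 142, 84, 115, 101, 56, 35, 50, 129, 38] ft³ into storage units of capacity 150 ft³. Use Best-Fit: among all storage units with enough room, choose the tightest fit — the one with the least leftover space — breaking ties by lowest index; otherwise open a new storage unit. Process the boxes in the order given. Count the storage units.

Put 53 ft³ in storage unit 1; 97 ft³ remain.
Put 20 ft³ in storage unit 1; 77 ft³ remain.
Put 27 ft³ in storage unit 1; 50 ft³ remain.
Put 30 ft³ in storage unit 1; 20 ft³ remain.
Put 83 ft³ in storage unit 2; 67 ft³ remain.
Put 12 ft³ in storage unit 1; 8 ft³ remain.
Put 127 ft³ in storage unit 3; 23 ft³ remain.
Put 114 ft³ in storage unit 4; 36 ft³ remain.
Put 142 ft³ in storage unit 5; 8 ft³ remain.
Put 84 ft³ in storage unit 6; 66 ft³ remain.
Put 115 ft³ in storage unit 7; 35 ft³ remain.
Put 101 ft³ in storage unit 8; 49 ft³ remain.
Put 56 ft³ in storage unit 6; 10 ft³ remain.
Put 35 ft³ in storage unit 7; 0 ft³ remain.
Put 50 ft³ in storage unit 2; 17 ft³ remain.
Put 129 ft³ in storage unit 9; 21 ft³ remain.
Put 38 ft³ in storage unit 8; 11 ft³ remain.
Final storage units: [53,20,27,30,12] [83,50] [127] [114] [142] [84,56] [115,35] [101,38] [129].

9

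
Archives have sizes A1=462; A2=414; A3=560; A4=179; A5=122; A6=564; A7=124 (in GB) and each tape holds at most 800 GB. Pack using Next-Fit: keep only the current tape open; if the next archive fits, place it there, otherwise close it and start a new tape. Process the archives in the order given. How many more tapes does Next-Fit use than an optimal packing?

1

Next-Fit: [462] [414] [560,179] [122,564] [124] → 5 tapes.
Total size 2425 GB; any packing needs at least ⌈2425/800⌉ = 4 tapes.
An optimal packing achieves that bound: [564,179] [560,124] [462,122] [414] → 4 tapes.
Excess: 5 − 4 = 1.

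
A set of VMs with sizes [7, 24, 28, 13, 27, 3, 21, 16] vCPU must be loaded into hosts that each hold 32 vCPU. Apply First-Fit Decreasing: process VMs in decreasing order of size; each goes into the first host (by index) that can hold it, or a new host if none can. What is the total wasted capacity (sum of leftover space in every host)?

21

Sorted descending: 28, 27, 24, 21, 16, 13, 7, 3.
28 vCPU → host 1 (remaining 4 vCPU)
27 vCPU → host 2 (remaining 5 vCPU)
24 vCPU → host 3 (remaining 8 vCPU)
21 vCPU → host 4 (remaining 11 vCPU)
16 vCPU → host 5 (remaining 16 vCPU)
13 vCPU → host 5 (remaining 3 vCPU)
7 vCPU → host 3 (remaining 1 vCPU)
3 vCPU → host 1 (remaining 1 vCPU)
5 hosts × 32 vCPU = 160 vCPU; used 139 vCPU; unused 21 vCPU.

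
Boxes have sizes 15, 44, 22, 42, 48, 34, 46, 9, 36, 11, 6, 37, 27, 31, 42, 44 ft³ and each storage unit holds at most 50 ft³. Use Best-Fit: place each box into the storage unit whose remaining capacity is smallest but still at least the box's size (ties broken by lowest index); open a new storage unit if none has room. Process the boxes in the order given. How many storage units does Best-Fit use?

12

storage unit 1: place 15 ft³, 35 ft³ left
storage unit 2: place 44 ft³, 6 ft³ left
storage unit 1: place 22 ft³, 13 ft³ left
storage unit 3: place 42 ft³, 8 ft³ left
storage unit 4: place 48 ft³, 2 ft³ left
storage unit 5: place 34 ft³, 16 ft³ left
storage unit 6: place 46 ft³, 4 ft³ left
storage unit 1: place 9 ft³, 4 ft³ left
storage unit 7: place 36 ft³, 14 ft³ left
storage unit 7: place 11 ft³, 3 ft³ left
storage unit 2: place 6 ft³, 0 ft³ left
storage unit 8: place 37 ft³, 13 ft³ left
storage unit 9: place 27 ft³, 23 ft³ left
storage unit 10: place 31 ft³, 19 ft³ left
storage unit 11: place 42 ft³, 8 ft³ left
storage unit 12: place 44 ft³, 6 ft³ left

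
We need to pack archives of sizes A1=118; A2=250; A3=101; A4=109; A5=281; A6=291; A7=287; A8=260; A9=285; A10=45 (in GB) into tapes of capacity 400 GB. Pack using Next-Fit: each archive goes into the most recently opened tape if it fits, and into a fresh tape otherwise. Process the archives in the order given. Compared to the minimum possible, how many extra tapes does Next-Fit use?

Next-Fit: [118,250] [101,109] [281] [291] [287] [260] [285,45] → 7 tapes.
Total size 2027 GB; any packing needs at least ⌈2027/400⌉ = 6 tapes.
An optimal packing achieves that bound: [291,109] [287,101] [285,45] [281,118] [260] [250] → 6 tapes.
Excess: 7 − 6 = 1.

1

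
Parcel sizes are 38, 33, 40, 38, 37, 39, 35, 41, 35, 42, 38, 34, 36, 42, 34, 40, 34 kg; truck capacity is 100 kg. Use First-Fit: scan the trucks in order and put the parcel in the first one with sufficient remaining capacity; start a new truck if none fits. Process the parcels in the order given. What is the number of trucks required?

38 kg → truck 1 (remaining 62 kg)
33 kg → truck 1 (remaining 29 kg)
40 kg → truck 2 (remaining 60 kg)
38 kg → truck 2 (remaining 22 kg)
37 kg → truck 3 (remaining 63 kg)
39 kg → truck 3 (remaining 24 kg)
35 kg → truck 4 (remaining 65 kg)
41 kg → truck 4 (remaining 24 kg)
35 kg → truck 5 (remaining 65 kg)
42 kg → truck 5 (remaining 23 kg)
38 kg → truck 6 (remaining 62 kg)
34 kg → truck 6 (remaining 28 kg)
36 kg → truck 7 (remaining 64 kg)
42 kg → truck 7 (remaining 22 kg)
34 kg → truck 8 (remaining 66 kg)
40 kg → truck 8 (remaining 26 kg)
34 kg → truck 9 (remaining 66 kg)
Final trucks: [38,33] [40,38] [37,39] [35,41] [35,42] [38,34] [36,42] [34,40] [34].

9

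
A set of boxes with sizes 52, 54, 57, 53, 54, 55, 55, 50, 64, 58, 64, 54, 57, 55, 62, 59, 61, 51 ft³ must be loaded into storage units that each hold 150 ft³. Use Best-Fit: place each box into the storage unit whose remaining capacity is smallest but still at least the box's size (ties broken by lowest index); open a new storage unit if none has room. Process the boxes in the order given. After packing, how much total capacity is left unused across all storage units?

52 ft³ → storage unit 1 (remaining 98 ft³)
54 ft³ → storage unit 1 (remaining 44 ft³)
57 ft³ → storage unit 2 (remaining 93 ft³)
53 ft³ → storage unit 2 (remaining 40 ft³)
54 ft³ → storage unit 3 (remaining 96 ft³)
55 ft³ → storage unit 3 (remaining 41 ft³)
55 ft³ → storage unit 4 (remaining 95 ft³)
50 ft³ → storage unit 4 (remaining 45 ft³)
64 ft³ → storage unit 5 (remaining 86 ft³)
58 ft³ → storage unit 5 (remaining 28 ft³)
64 ft³ → storage unit 6 (remaining 86 ft³)
54 ft³ → storage unit 6 (remaining 32 ft³)
57 ft³ → storage unit 7 (remaining 93 ft³)
55 ft³ → storage unit 7 (remaining 38 ft³)
62 ft³ → storage unit 8 (remaining 88 ft³)
59 ft³ → storage unit 8 (remaining 29 ft³)
61 ft³ → storage unit 9 (remaining 89 ft³)
51 ft³ → storage unit 9 (remaining 38 ft³)
9 storage units × 150 ft³ = 1350 ft³; used 1015 ft³; unused 335 ft³.

335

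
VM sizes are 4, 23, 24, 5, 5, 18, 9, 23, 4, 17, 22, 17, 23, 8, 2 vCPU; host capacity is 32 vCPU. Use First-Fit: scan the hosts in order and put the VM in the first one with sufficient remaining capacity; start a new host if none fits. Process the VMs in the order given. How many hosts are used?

Put 4 vCPU in host 1; 28 vCPU remain.
Put 23 vCPU in host 1; 5 vCPU remain.
Put 24 vCPU in host 2; 8 vCPU remain.
Put 5 vCPU in host 1; 0 vCPU remain.
Put 5 vCPU in host 2; 3 vCPU remain.
Put 18 vCPU in host 3; 14 vCPU remain.
Put 9 vCPU in host 3; 5 vCPU remain.
Put 23 vCPU in host 4; 9 vCPU remain.
Put 4 vCPU in host 3; 1 vCPU remain.
Put 17 vCPU in host 5; 15 vCPU remain.
Put 22 vCPU in host 6; 10 vCPU remain.
Put 17 vCPU in host 7; 15 vCPU remain.
Put 23 vCPU in host 8; 9 vCPU remain.
Put 8 vCPU in host 4; 1 vCPU remain.
Put 2 vCPU in host 2; 1 vCPU remain.

8 hosts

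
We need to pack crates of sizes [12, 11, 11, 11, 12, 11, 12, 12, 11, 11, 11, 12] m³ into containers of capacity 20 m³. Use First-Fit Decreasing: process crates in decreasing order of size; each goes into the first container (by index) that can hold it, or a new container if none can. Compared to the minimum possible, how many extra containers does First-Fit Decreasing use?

First-Fit Decreasing: [12] [12] [12] [12] [12] [11] [11] [11] [11] [11] [11] [11] → 12 containers.
12 crates exceed 10 m³ (half the capacity), and no two of those can share a container, so at least 12 containers are needed.
So 12 is already optimal.

0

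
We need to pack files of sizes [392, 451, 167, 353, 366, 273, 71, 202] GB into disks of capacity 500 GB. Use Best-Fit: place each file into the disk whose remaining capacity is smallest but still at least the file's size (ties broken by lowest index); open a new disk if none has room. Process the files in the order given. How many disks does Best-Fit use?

6

Put 392 GB in disk 1; 108 GB remain.
Put 451 GB in disk 2; 49 GB remain.
Put 167 GB in disk 3; 333 GB remain.
Put 353 GB in disk 4; 147 GB remain.
Put 366 GB in disk 5; 134 GB remain.
Put 273 GB in disk 3; 60 GB remain.
Put 71 GB in disk 1; 37 GB remain.
Put 202 GB in disk 6; 298 GB remain.
Final disks: [392,71] [451] [167,273] [353] [366] [202].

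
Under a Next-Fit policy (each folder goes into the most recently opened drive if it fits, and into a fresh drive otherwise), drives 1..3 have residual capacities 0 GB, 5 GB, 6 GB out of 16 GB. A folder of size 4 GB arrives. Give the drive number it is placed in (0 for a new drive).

Next-Fit only looks at drive 3, which has 6 GB free.
4 GB fits there.

3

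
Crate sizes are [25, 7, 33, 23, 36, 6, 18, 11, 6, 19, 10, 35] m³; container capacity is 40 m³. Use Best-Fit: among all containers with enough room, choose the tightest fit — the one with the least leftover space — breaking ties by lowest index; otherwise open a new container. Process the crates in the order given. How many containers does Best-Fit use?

7 containers

25 m³ → container 1 (remaining 15 m³)
7 m³ → container 1 (remaining 8 m³)
33 m³ → container 2 (remaining 7 m³)
23 m³ → container 3 (remaining 17 m³)
36 m³ → container 4 (remaining 4 m³)
6 m³ → container 2 (remaining 1 m³)
18 m³ → container 5 (remaining 22 m³)
11 m³ → container 3 (remaining 6 m³)
6 m³ → container 3 (remaining 0 m³)
19 m³ → container 5 (remaining 3 m³)
10 m³ → container 6 (remaining 30 m³)
35 m³ → container 7 (remaining 5 m³)
Final containers: [25,7] [33,6] [23,11,6] [36] [18,19] [10] [35].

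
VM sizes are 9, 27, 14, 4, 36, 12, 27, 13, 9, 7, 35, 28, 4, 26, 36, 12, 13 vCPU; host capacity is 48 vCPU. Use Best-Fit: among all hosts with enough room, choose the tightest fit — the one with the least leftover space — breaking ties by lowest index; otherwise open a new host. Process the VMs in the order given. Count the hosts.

host 1: place 9 vCPU, 39 vCPU left
host 1: place 27 vCPU, 12 vCPU left
host 2: place 14 vCPU, 34 vCPU left
host 1: place 4 vCPU, 8 vCPU left
host 3: place 36 vCPU, 12 vCPU left
host 3: place 12 vCPU, 0 vCPU left
host 2: place 27 vCPU, 7 vCPU left
host 4: place 13 vCPU, 35 vCPU left
host 4: place 9 vCPU, 26 vCPU left
host 2: place 7 vCPU, 0 vCPU left
host 5: place 35 vCPU, 13 vCPU left
host 6: place 28 vCPU, 20 vCPU left
host 1: place 4 vCPU, 4 vCPU left
host 4: place 26 vCPU, 0 vCPU left
host 7: place 36 vCPU, 12 vCPU left
host 7: place 12 vCPU, 0 vCPU left
host 5: place 13 vCPU, 0 vCPU left
Final hosts: [9,27,4,4] [14,27,7] [36,12] [13,9,26] [35,13] [28] [36,12].

7 hosts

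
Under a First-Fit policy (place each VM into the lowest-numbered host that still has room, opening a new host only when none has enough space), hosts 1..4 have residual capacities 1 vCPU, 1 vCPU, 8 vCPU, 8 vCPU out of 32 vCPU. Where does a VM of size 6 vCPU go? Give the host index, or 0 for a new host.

Hosts with room: host 3 (8 vCPU), host 4 (8 vCPU).
The first with room is host 3.

3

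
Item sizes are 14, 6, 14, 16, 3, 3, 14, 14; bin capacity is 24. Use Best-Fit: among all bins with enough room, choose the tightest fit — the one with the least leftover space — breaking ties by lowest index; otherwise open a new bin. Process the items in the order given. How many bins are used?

5 bins

bin 1: place 14, 10 left
bin 1: place 6, 4 left
bin 2: place 14, 10 left
bin 3: place 16, 8 left
bin 1: place 3, 1 left
bin 3: place 3, 5 left
bin 4: place 14, 10 left
bin 5: place 14, 10 left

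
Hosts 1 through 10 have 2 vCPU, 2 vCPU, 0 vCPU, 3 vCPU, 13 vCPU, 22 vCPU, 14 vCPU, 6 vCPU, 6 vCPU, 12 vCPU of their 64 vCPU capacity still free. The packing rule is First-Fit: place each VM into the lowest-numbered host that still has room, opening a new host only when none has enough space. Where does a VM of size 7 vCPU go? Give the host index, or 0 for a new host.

5

Hosts with room: host 5 (13 vCPU), host 6 (22 vCPU), host 7 (14 vCPU), host 10 (12 vCPU).
The first with room is host 5.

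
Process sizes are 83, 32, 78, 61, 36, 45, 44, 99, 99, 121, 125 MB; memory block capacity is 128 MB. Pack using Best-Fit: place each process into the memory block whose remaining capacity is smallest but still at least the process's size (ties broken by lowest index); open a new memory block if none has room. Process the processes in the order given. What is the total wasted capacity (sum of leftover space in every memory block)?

83 MB → memory block 1 (remaining 45 MB)
32 MB → memory block 1 (remaining 13 MB)
78 MB → memory block 2 (remaining 50 MB)
61 MB → memory block 3 (remaining 67 MB)
36 MB → memory block 2 (remaining 14 MB)
45 MB → memory block 3 (remaining 22 MB)
44 MB → memory block 4 (remaining 84 MB)
99 MB → memory block 5 (remaining 29 MB)
99 MB → memory block 6 (remaining 29 MB)
121 MB → memory block 7 (remaining 7 MB)
125 MB → memory block 8 (remaining 3 MB)
8 memory blocks × 128 MB = 1024 MB; used 823 MB; unused 201 MB.

201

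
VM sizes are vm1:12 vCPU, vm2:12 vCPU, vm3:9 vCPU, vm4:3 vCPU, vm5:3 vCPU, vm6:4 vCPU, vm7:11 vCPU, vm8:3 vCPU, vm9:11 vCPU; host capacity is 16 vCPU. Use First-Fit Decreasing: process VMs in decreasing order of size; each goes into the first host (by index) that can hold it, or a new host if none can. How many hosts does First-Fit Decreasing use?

Sorted descending: 12, 12, 11, 11, 9, 4, 3, 3, 3.
12 vCPU → host 1 (remaining 4 vCPU)
12 vCPU → host 2 (remaining 4 vCPU)
11 vCPU → host 3 (remaining 5 vCPU)
11 vCPU → host 4 (remaining 5 vCPU)
9 vCPU → host 5 (remaining 7 vCPU)
4 vCPU → host 1 (remaining 0 vCPU)
3 vCPU → host 2 (remaining 1 vCPU)
3 vCPU → host 3 (remaining 2 vCPU)
3 vCPU → host 4 (remaining 2 vCPU)

5 hosts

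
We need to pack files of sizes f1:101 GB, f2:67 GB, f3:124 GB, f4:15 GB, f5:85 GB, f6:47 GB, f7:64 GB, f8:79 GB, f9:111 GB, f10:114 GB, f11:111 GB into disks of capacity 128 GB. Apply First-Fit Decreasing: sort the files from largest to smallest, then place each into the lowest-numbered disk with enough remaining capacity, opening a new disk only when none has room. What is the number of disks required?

9

Sorted descending: 124, 114, 111, 111, 101, 85, 79, 67, 64, 47, 15.
disk 1: place 124 GB, 4 GB left
disk 2: place 114 GB, 14 GB left
disk 3: place 111 GB, 17 GB left
disk 4: place 111 GB, 17 GB left
disk 5: place 101 GB, 27 GB left
disk 6: place 85 GB, 43 GB left
disk 7: place 79 GB, 49 GB left
disk 8: place 67 GB, 61 GB left
disk 9: place 64 GB, 64 GB left
disk 7: place 47 GB, 2 GB left
disk 3: place 15 GB, 2 GB left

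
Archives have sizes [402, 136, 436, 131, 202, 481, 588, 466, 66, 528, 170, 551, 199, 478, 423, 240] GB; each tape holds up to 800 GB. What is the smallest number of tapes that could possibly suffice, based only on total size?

Total size = 402 + 136 + 436 + 131 + 202 + 481 + 588 + 466 + 66 + 528 + 170 + 551 + 199 + 478 + 423 + 240 = 5497 GB.
⌈5497 / 800⌉ = 7.

7 tapes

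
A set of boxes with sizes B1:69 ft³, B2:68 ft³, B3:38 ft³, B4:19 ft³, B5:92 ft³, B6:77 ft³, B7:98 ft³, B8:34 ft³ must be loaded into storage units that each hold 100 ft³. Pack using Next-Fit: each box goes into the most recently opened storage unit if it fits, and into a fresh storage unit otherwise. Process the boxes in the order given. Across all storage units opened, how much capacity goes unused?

205

storage unit 1: place B1 (69 ft³), 31 ft³ left
storage unit 2: place B2 (68 ft³), 32 ft³ left
storage unit 3: place B3 (38 ft³), 62 ft³ left
storage unit 3: place B4 (19 ft³), 43 ft³ left
storage unit 4: place B5 (92 ft³), 8 ft³ left
storage unit 5: place B6 (77 ft³), 23 ft³ left
storage unit 6: place B7 (98 ft³), 2 ft³ left
storage unit 7: place B8 (34 ft³), 66 ft³ left
7 storage units × 100 ft³ = 700 ft³; used 495 ft³; unused 205 ft³.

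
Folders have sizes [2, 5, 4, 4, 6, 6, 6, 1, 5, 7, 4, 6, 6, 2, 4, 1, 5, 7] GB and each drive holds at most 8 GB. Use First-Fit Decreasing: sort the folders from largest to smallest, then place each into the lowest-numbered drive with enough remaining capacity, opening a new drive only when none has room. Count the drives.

Sorted descending: 7, 7, 6, 6, 6, 6, 6, 5, 5, 5, 4, 4, 4, 4, 2, 2, 1, 1.
7 GB → drive 1 (remaining 1 GB)
7 GB → drive 2 (remaining 1 GB)
6 GB → drive 3 (remaining 2 GB)
6 GB → drive 4 (remaining 2 GB)
6 GB → drive 5 (remaining 2 GB)
6 GB → drive 6 (remaining 2 GB)
6 GB → drive 7 (remaining 2 GB)
5 GB → drive 8 (remaining 3 GB)
5 GB → drive 9 (remaining 3 GB)
5 GB → drive 10 (remaining 3 GB)
4 GB → drive 11 (remaining 4 GB)
4 GB → drive 11 (remaining 0 GB)
4 GB → drive 12 (remaining 4 GB)
4 GB → drive 12 (remaining 0 GB)
2 GB → drive 3 (remaining 0 GB)
2 GB → drive 4 (remaining 0 GB)
1 GB → drive 1 (remaining 0 GB)
1 GB → drive 2 (remaining 0 GB)

12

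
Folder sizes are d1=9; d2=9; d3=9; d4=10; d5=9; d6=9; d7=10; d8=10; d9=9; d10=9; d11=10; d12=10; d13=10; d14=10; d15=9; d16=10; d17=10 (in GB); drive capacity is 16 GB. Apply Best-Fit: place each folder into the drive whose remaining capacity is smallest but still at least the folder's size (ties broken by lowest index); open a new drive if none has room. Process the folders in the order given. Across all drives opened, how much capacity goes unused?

110

drive 1: place d1 (9 GB), 7 GB left
drive 2: place d2 (9 GB), 7 GB left
drive 3: place d3 (9 GB), 7 GB left
drive 4: place d4 (10 GB), 6 GB left
drive 5: place d5 (9 GB), 7 GB left
drive 6: place d6 (9 GB), 7 GB left
drive 7: place d7 (10 GB), 6 GB left
drive 8: place d8 (10 GB), 6 GB left
drive 9: place d9 (9 GB), 7 GB left
drive 10: place d10 (9 GB), 7 GB left
drive 11: place d11 (10 GB), 6 GB left
drive 12: place d12 (10 GB), 6 GB left
drive 13: place d13 (10 GB), 6 GB left
drive 14: place d14 (10 GB), 6 GB left
drive 15: place d15 (9 GB), 7 GB left
drive 16: place d16 (10 GB), 6 GB left
drive 17: place d17 (10 GB), 6 GB left
17 drives × 16 GB = 272 GB; used 162 GB; unused 110 GB.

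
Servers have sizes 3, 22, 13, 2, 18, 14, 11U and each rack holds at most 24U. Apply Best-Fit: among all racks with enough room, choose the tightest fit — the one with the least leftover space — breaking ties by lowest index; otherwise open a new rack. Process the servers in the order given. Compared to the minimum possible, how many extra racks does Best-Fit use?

1

Best-Fit: [3,13] [22,2] [18] [14] [11] → 5 racks.
Total size 83U; any packing needs at least ⌈83/24⌉ = 4 racks.
An optimal packing achieves that bound: [22,2] [18,3] [14] [13,11] → 4 racks.
Excess: 5 − 4 = 1.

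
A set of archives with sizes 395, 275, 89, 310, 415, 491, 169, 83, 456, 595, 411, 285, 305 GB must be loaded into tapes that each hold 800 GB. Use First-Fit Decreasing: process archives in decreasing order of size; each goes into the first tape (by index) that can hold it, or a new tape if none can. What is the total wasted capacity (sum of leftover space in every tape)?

Sorted descending: 595, 491, 456, 415, 411, 395, 310, 305, 285, 275, 169, 89, 83.
595 GB → tape 1 (remaining 205 GB)
491 GB → tape 2 (remaining 309 GB)
456 GB → tape 3 (remaining 344 GB)
415 GB → tape 4 (remaining 385 GB)
411 GB → tape 5 (remaining 389 GB)
395 GB → tape 6 (remaining 405 GB)
310 GB → tape 3 (remaining 34 GB)
305 GB → tape 2 (remaining 4 GB)
285 GB → tape 4 (remaining 100 GB)
275 GB → tape 5 (remaining 114 GB)
169 GB → tape 1 (remaining 36 GB)
89 GB → tape 4 (remaining 11 GB)
83 GB → tape 5 (remaining 31 GB)
6 tapes × 800 GB = 4800 GB; used 4279 GB; unused 521 GB.

521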